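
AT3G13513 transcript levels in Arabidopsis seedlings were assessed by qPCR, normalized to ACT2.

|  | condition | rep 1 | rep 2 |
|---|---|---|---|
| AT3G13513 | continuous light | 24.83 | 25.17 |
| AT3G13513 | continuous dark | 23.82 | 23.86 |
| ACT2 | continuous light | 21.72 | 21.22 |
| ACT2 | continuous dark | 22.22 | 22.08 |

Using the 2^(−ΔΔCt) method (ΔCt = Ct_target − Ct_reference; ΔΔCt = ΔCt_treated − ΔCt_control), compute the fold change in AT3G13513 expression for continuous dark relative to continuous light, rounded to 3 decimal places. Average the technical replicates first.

Mean Ct: AT3G13513 continuous light 25.000; AT3G13513 continuous dark 23.840; ACT2 continuous light 21.470; ACT2 continuous dark 22.150
ΔCt(continuous light) = 25.000 − 21.470 = 3.530
ΔCt(continuous dark) = 23.840 − 22.150 = 1.690
ΔΔCt = 1.690 − 3.530 = -1.840
Fold change = 2^(−(-1.840)) = 2^1.840 = 3.5801

3.580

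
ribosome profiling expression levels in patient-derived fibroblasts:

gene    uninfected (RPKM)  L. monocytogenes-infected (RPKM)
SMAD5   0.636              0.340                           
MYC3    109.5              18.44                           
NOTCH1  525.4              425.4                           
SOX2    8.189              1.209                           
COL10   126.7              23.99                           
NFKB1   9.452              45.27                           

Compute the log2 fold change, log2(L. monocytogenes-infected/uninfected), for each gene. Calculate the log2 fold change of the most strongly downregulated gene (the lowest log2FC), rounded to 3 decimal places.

log2(0.340/0.636) = -0.903  (SMAD5)
log2(18.44/109.5) = -2.570  (MYC3)
log2(425.4/525.4) = -0.305  (NOTCH1)
log2(1.209/8.189) = -2.760  (SOX2)
log2(23.99/126.7) = -2.401  (COL10)
log2(45.27/9.452) = 2.260  (NFKB1)
SOX2 is most strongly downregulated.

-2.760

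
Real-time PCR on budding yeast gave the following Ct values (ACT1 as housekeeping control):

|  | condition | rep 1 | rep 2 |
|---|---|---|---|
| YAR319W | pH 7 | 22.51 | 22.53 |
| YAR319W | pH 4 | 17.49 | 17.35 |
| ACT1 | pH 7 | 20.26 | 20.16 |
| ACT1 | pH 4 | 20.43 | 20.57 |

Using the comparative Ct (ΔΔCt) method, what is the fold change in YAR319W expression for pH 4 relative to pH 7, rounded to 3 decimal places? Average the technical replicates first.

41.933

Mean Ct: YAR319W pH 7 22.520; YAR319W pH 4 17.420; ACT1 pH 7 20.210; ACT1 pH 4 20.500
ΔCt(pH 7) = 22.520 − 20.210 = 2.310
ΔCt(pH 4) = 17.420 − 20.500 = -3.080
ΔΔCt = -3.080 − 2.310 = -5.390
Fold change = 2^(−(-5.390)) = 2^5.390 = 41.9326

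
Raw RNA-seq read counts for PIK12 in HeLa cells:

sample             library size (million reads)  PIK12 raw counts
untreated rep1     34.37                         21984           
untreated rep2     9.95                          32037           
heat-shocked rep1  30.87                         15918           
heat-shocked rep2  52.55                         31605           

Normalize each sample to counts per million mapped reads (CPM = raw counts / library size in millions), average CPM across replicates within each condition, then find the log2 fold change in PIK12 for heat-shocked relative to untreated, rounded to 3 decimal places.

CPM(untreated rep1) = 21984 / 34.37 = 639.6276
CPM(untreated rep2) = 32037 / 9.95 = 3219.7990
CPM(heat-shocked rep1) = 15918 / 30.87 = 515.6463
CPM(heat-shocked rep2) = 31605 / 52.55 = 601.4272
mean CPM(untreated) = 1929.7133; mean CPM(heat-shocked) = 558.5367
Fold change = 558.5367 / 1929.7133 = 0.28944
log2(0.28944) = -1.7887

-1.789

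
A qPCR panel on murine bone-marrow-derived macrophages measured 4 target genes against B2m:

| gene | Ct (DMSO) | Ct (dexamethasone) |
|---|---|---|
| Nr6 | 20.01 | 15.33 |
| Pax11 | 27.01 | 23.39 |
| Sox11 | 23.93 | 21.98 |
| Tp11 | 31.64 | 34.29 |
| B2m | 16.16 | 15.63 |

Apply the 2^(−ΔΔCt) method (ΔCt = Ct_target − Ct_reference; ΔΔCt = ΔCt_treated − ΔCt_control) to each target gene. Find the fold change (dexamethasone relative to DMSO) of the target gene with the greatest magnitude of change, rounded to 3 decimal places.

17.753

Nr6: ΔΔCt = (15.33−15.63) − (20.01−16.16) = -0.30 − 3.85 = -4.15; fold change = 2^4.15 = 17.753
Pax11: ΔΔCt = (23.39−15.63) − (27.01−16.16) = 7.76 − 10.85 = -3.09; fold change = 2^3.09 = 8.515
Sox11: ΔΔCt = (21.98−15.63) − (23.93−16.16) = 6.35 − 7.77 = -1.42; fold change = 2^1.42 = 2.676
Tp11: ΔΔCt = (34.29−15.63) − (31.64−16.16) = 18.66 − 15.48 = 3.18; fold change = 2^-3.18 = 0.110
Nr6 has the largest |ΔΔCt| = 4.15.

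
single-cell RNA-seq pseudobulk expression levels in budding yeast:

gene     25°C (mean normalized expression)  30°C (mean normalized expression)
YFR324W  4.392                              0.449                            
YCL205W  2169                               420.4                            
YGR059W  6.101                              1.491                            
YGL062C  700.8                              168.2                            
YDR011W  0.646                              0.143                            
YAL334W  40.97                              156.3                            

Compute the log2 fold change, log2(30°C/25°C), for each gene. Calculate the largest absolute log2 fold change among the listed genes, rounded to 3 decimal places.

log2(0.449/4.392) = -3.290  (YFR324W)
log2(420.4/2169) = -2.367  (YCL205W)
log2(1.491/6.101) = -2.033  (YGR059W)
log2(168.2/700.8) = -2.059  (YGL062C)
log2(0.143/0.646) = -2.176  (YDR011W)
log2(156.3/40.97) = 1.932  (YAL334W)
The largest magnitude belongs to YFR324W.

3.290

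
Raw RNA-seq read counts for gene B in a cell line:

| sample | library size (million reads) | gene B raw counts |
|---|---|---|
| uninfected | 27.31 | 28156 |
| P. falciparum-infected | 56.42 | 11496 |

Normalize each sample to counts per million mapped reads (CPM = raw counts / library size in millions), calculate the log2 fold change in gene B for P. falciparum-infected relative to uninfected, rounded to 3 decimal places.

-2.339

CPM(uninfected) = 28156 / 27.31 = 1030.9777
CPM(P. falciparum-infected) = 11496 / 56.42 = 203.7575
Fold change = 203.7575 / 1030.9777 = 0.19764
log2(0.19764) = -2.3391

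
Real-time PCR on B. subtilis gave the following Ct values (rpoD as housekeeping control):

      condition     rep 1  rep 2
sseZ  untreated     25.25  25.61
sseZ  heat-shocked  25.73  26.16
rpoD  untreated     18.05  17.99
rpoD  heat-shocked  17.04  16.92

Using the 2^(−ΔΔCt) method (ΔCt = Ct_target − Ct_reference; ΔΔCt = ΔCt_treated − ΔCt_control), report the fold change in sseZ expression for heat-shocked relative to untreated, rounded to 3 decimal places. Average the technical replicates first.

0.340

Mean Ct: sseZ untreated 25.430; sseZ heat-shocked 25.945; rpoD untreated 18.020; rpoD heat-shocked 16.980
ΔCt(untreated) = 25.430 − 18.020 = 7.410
ΔCt(heat-shocked) = 25.945 − 16.980 = 8.965
ΔΔCt = 8.965 − 7.410 = 1.555
Fold change = 2^(−1.555) = 0.3403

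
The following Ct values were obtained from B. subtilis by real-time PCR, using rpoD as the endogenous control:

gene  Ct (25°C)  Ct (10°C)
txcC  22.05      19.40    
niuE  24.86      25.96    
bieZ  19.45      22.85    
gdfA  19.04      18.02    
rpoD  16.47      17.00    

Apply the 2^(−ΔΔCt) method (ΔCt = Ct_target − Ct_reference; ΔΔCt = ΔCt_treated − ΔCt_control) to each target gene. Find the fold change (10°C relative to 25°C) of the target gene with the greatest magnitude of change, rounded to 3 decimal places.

9.063

txcC: ΔΔCt = (19.40−17.00) − (22.05−16.47) = 2.40 − 5.58 = -3.18; fold change = 2^3.18 = 9.063
niuE: ΔΔCt = (25.96−17.00) − (24.86−16.47) = 8.96 − 8.39 = 0.57; fold change = 2^-0.57 = 0.674
bieZ: ΔΔCt = (22.85−17.00) − (19.45−16.47) = 5.85 − 2.98 = 2.87; fold change = 2^-2.87 = 0.137
gdfA: ΔΔCt = (18.02−17.00) − (19.04−16.47) = 1.02 − 2.57 = -1.55; fold change = 2^1.55 = 2.928
txcC has the largest |ΔΔCt| = 3.18.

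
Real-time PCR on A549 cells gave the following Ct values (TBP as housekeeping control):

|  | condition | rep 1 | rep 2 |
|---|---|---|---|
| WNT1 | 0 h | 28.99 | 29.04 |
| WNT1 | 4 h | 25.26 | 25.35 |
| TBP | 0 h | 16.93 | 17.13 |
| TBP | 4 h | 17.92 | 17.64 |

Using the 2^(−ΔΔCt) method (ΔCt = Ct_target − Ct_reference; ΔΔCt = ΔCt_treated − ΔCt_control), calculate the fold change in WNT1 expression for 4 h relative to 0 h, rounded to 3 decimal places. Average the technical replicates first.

Mean Ct: WNT1 0 h 29.015; WNT1 4 h 25.305; TBP 0 h 17.030; TBP 4 h 17.780
ΔCt(0 h) = 29.015 − 17.030 = 11.985
ΔCt(4 h) = 25.305 − 17.780 = 7.525
ΔΔCt = 7.525 − 11.985 = -4.460
Fold change = 2^(−(-4.460)) = 2^4.460 = 22.0087

22.009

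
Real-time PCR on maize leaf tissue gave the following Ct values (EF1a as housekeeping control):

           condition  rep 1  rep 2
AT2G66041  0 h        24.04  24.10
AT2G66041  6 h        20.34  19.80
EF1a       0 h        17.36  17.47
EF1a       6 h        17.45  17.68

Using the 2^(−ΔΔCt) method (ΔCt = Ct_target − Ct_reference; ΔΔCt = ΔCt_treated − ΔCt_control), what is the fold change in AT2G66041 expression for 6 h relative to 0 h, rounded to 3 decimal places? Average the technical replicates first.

17.753

Mean Ct: AT2G66041 0 h 24.070; AT2G66041 6 h 20.070; EF1a 0 h 17.415; EF1a 6 h 17.565
ΔCt(0 h) = 24.070 − 17.415 = 6.655
ΔCt(6 h) = 20.070 − 17.565 = 2.505
ΔΔCt = 2.505 − 6.655 = -4.150
Fold change = 2^(−(-4.150)) = 2^4.150 = 17.7531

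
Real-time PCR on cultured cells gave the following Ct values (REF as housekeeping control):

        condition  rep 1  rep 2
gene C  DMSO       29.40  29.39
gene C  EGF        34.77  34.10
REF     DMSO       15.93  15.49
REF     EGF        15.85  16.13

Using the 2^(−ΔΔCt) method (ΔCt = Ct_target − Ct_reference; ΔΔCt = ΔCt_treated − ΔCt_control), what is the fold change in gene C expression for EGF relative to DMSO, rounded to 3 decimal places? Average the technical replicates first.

Mean Ct: gene C DMSO 29.395; gene C EGF 34.435; REF DMSO 15.710; REF EGF 15.990
ΔCt(DMSO) = 29.395 − 15.710 = 13.685
ΔCt(EGF) = 34.435 − 15.990 = 18.445
ΔΔCt = 18.445 − 13.685 = 4.760
Fold change = 2^(−4.760) = 0.0369

0.037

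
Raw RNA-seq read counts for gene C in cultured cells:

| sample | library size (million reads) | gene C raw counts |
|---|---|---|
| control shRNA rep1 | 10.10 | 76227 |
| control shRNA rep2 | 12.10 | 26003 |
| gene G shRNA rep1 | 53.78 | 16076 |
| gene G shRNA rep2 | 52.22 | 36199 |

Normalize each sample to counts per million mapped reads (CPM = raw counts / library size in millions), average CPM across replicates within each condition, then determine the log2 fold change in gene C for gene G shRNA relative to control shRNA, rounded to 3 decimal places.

CPM(control shRNA rep1) = 76227 / 10.10 = 7547.2277
CPM(control shRNA rep2) = 26003 / 12.10 = 2149.0083
CPM(gene G shRNA rep1) = 16076 / 53.78 = 298.9215
CPM(gene G shRNA rep2) = 36199 / 52.22 = 693.2018
mean CPM(control shRNA) = 4848.1180; mean CPM(gene G shRNA) = 496.0617
Fold change = 496.0617 / 4848.1180 = 0.10232
log2(0.10232) = -3.2888

-3.289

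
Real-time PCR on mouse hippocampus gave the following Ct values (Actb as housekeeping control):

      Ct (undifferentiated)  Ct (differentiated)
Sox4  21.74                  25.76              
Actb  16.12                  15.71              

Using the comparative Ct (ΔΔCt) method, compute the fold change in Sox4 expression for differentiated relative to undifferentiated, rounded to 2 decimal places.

0.05

ΔCt(undifferentiated) = 21.740 − 16.120 = 5.620
ΔCt(differentiated) = 25.760 − 15.710 = 10.050
ΔΔCt = 10.050 − 5.620 = 4.430
Fold change = 2^(−4.430) = 0.046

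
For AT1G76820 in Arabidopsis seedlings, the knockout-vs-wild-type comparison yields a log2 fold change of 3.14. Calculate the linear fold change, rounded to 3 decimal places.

Fold change = 2^(3.14) = 8.8152

8.815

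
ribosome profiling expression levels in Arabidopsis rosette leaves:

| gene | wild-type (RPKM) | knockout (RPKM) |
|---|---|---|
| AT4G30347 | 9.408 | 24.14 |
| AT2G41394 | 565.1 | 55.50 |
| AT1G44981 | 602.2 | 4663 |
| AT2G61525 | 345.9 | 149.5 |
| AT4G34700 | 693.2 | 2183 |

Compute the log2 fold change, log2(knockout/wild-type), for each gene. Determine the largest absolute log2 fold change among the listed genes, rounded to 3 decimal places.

3.348

log2(24.14/9.408) = 1.359  (AT4G30347)
log2(55.50/565.1) = -3.348  (AT2G41394)
log2(4663/602.2) = 2.953  (AT1G44981)
log2(149.5/345.9) = -1.210  (AT2G61525)
log2(2183/693.2) = 1.655  (AT4G34700)
The largest magnitude belongs to AT2G41394.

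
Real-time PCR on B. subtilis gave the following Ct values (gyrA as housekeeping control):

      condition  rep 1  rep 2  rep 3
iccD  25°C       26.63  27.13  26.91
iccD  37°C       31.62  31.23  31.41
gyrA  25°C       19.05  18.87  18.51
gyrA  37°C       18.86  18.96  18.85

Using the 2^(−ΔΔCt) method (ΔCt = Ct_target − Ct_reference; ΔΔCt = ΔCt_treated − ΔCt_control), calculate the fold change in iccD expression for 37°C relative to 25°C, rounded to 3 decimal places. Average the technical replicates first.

0.046

Mean Ct: iccD 25°C 26.890; iccD 37°C 31.420; gyrA 25°C 18.810; gyrA 37°C 18.890
ΔCt(25°C) = 26.890 − 18.810 = 8.080
ΔCt(37°C) = 31.420 − 18.890 = 12.530
ΔΔCt = 12.530 − 8.080 = 4.450
Fold change = 2^(−4.450) = 0.0458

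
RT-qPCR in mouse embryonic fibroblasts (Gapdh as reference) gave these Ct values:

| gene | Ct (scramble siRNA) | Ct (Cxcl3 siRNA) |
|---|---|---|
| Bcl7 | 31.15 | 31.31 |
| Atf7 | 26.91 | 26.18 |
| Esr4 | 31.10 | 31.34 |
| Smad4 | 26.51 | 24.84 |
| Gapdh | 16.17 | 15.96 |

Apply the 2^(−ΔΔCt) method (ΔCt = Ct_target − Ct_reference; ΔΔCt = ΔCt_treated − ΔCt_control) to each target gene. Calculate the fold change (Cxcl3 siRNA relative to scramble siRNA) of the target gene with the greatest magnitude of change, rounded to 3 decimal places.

2.751

Bcl7: ΔΔCt = (31.31−15.96) − (31.15−16.17) = 15.35 − 14.98 = 0.37; fold change = 2^-0.37 = 0.774
Atf7: ΔΔCt = (26.18−15.96) − (26.91−16.17) = 10.22 − 10.74 = -0.52; fold change = 2^0.52 = 1.434
Esr4: ΔΔCt = (31.34−15.96) − (31.10−16.17) = 15.38 − 14.93 = 0.45; fold change = 2^-0.45 = 0.732
Smad4: ΔΔCt = (24.84−15.96) − (26.51−16.17) = 8.88 − 10.34 = -1.46; fold change = 2^1.46 = 2.751
Smad4 has the largest |ΔΔCt| = 1.46.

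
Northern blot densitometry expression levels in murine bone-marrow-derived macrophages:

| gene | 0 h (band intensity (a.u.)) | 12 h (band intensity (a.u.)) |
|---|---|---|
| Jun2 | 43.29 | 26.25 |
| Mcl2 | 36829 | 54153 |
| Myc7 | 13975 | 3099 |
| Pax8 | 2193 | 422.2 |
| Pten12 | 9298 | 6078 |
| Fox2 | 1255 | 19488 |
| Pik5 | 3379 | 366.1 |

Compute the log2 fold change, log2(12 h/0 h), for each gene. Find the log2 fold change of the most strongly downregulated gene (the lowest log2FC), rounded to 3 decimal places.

log2(26.25/43.29) = -0.722  (Jun2)
log2(54153/36829) = 0.556  (Mcl2)
log2(3099/13975) = -2.173  (Myc7)
log2(422.2/2193) = -2.377  (Pax8)
log2(6078/9298) = -0.613  (Pten12)
log2(19488/1255) = 3.957  (Fox2)
log2(366.1/3379) = -3.206  (Pik5)
Pik5 is most strongly downregulated.

-3.206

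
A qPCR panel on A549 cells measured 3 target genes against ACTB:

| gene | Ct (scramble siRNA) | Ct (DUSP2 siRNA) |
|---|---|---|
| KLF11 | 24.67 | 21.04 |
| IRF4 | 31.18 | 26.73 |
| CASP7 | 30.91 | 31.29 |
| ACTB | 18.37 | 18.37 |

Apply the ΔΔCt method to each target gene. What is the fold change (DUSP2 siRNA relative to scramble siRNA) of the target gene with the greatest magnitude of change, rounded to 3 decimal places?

21.857

KLF11: ΔΔCt = (21.04−18.37) − (24.67−18.37) = 2.67 − 6.30 = -3.63; fold change = 2^3.63 = 12.381
IRF4: ΔΔCt = (26.73−18.37) − (31.18−18.37) = 8.36 − 12.81 = -4.45; fold change = 2^4.45 = 21.857
CASP7: ΔΔCt = (31.29−18.37) − (30.91−18.37) = 12.92 − 12.54 = 0.38; fold change = 2^-0.38 = 0.768
IRF4 has the largest |ΔΔCt| = 4.45.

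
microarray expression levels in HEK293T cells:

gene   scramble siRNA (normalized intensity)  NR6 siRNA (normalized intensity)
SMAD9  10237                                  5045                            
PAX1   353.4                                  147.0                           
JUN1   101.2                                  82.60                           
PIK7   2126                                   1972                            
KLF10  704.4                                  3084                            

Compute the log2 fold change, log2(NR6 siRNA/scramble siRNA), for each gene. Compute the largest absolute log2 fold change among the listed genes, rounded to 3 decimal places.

log2(5045/10237) = -1.021  (SMAD9)
log2(147.0/353.4) = -1.265  (PAX1)
log2(82.60/101.2) = -0.293  (JUN1)
log2(1972/2126) = -0.108  (PIK7)
log2(3084/704.4) = 2.130  (KLF10)
The largest magnitude belongs to KLF10.

2.130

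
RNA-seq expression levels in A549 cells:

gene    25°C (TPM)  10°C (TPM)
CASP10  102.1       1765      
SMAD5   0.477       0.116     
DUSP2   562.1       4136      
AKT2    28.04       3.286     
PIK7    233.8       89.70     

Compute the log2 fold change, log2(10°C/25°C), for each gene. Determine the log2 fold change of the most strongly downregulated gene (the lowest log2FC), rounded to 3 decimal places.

log2(1765/102.1) = 4.112  (CASP10)
log2(0.116/0.477) = -2.040  (SMAD5)
log2(4136/562.1) = 2.879  (DUSP2)
log2(3.286/28.04) = -3.093  (AKT2)
log2(89.70/233.8) = -1.382  (PIK7)
AKT2 is most strongly downregulated.

-3.093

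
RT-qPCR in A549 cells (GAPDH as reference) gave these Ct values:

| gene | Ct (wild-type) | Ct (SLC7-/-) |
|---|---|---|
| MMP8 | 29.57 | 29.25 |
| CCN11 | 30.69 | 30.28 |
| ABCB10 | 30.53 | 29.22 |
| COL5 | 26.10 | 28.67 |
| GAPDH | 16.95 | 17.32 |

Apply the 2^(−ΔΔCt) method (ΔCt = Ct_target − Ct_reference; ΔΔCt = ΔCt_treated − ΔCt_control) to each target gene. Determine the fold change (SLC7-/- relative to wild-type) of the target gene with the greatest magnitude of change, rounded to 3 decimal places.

0.218

MMP8: ΔΔCt = (29.25−17.32) − (29.57−16.95) = 11.93 − 12.62 = -0.69; fold change = 2^0.69 = 1.613
CCN11: ΔΔCt = (30.28−17.32) − (30.69−16.95) = 12.96 − 13.74 = -0.78; fold change = 2^0.78 = 1.717
ABCB10: ΔΔCt = (29.22−17.32) − (30.53−16.95) = 11.90 − 13.58 = -1.68; fold change = 2^1.68 = 3.204
COL5: ΔΔCt = (28.67−17.32) − (26.10−16.95) = 11.35 − 9.15 = 2.20; fold change = 2^-2.20 = 0.218
COL5 has the largest |ΔΔCt| = 2.20.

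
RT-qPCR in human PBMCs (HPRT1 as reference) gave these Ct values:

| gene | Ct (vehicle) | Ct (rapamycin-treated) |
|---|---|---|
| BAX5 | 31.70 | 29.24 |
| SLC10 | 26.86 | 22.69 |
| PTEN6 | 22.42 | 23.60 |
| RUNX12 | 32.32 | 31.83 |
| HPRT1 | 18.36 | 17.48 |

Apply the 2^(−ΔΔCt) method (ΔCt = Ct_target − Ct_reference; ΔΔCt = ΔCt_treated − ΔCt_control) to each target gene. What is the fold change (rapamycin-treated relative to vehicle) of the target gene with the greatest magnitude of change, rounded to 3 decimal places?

9.781

BAX5: ΔΔCt = (29.24−17.48) − (31.70−18.36) = 11.76 − 13.34 = -1.58; fold change = 2^1.58 = 2.990
SLC10: ΔΔCt = (22.69−17.48) − (26.86−18.36) = 5.21 − 8.50 = -3.29; fold change = 2^3.29 = 9.781
PTEN6: ΔΔCt = (23.60−17.48) − (22.42−18.36) = 6.12 − 4.06 = 2.06; fold change = 2^-2.06 = 0.240
RUNX12: ΔΔCt = (31.83−17.48) − (32.32−18.36) = 14.35 − 13.96 = 0.39; fold change = 2^-0.39 = 0.763
SLC10 has the largest |ΔΔCt| = 3.29.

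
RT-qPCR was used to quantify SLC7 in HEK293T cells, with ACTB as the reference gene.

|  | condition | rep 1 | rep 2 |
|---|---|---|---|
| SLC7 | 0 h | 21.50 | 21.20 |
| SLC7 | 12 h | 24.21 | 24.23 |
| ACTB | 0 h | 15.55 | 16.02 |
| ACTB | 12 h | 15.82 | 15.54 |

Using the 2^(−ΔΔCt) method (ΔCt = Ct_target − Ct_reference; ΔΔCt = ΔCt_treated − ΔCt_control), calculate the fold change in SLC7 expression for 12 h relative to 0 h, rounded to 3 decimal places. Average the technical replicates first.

Mean Ct: SLC7 0 h 21.350; SLC7 12 h 24.220; ACTB 0 h 15.785; ACTB 12 h 15.680
ΔCt(0 h) = 21.350 − 15.785 = 5.565
ΔCt(12 h) = 24.220 − 15.680 = 8.540
ΔΔCt = 8.540 − 5.565 = 2.975
Fold change = 2^(−2.975) = 0.1272

0.127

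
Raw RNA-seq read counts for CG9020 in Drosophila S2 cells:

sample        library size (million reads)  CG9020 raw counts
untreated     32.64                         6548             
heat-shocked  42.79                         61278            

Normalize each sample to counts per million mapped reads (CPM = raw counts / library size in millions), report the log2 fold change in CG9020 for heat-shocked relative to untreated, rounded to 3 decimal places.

2.836

CPM(untreated) = 6548 / 32.64 = 200.6127
CPM(heat-shocked) = 61278 / 42.79 = 1432.0636
Fold change = 1432.0636 / 200.6127 = 7.13845
log2(7.13845) = 2.8356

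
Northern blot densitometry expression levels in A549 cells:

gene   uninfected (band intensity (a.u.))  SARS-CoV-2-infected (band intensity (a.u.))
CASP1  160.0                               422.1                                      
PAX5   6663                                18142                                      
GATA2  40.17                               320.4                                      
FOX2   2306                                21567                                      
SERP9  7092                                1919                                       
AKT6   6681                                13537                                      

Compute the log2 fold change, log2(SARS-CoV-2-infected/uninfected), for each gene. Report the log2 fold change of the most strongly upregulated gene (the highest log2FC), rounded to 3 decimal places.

log2(422.1/160.0) = 1.400  (CASP1)
log2(18142/6663) = 1.445  (PAX5)
log2(320.4/40.17) = 2.996  (GATA2)
log2(21567/2306) = 3.225  (FOX2)
log2(1919/7092) = -1.886  (SERP9)
log2(13537/6681) = 1.019  (AKT6)
FOX2 is most strongly upregulated.

3.225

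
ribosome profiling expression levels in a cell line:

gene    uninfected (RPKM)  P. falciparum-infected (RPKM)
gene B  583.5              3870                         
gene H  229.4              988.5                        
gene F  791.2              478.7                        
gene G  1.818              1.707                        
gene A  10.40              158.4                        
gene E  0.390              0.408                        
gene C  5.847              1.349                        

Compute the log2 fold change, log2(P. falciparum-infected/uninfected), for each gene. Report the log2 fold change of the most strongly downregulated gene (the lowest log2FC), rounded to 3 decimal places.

log2(3870/583.5) = 2.730  (gene B)
log2(988.5/229.4) = 2.107  (gene H)
log2(478.7/791.2) = -0.725  (gene F)
log2(1.707/1.818) = -0.091  (gene G)
log2(158.4/10.40) = 3.929  (gene A)
log2(0.408/0.390) = 0.065  (gene E)
log2(1.349/5.847) = -2.116  (gene C)
gene C is most strongly downregulated.

-2.116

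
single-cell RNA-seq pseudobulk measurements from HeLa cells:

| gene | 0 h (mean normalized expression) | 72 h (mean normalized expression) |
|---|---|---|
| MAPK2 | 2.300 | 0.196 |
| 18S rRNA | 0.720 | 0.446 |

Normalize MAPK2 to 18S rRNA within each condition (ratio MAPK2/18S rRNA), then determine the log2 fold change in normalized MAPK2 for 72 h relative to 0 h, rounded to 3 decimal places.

-2.862

MAPK2/18S rRNA (0 h) = 2.300 / 0.720 = 3.1944
MAPK2/18S rRNA (72 h) = 0.196 / 0.446 = 0.43946
Fold change = 0.43946 / 3.1944 = 0.1376
log2(0.1376) = -2.8618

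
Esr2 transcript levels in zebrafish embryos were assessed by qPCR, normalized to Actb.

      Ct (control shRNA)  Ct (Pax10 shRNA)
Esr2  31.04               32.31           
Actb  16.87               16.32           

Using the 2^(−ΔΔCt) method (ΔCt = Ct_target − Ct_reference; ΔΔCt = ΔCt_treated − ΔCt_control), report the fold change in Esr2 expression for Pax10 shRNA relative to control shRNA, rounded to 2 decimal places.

0.28

ΔCt(control shRNA) = 31.040 − 16.870 = 14.170
ΔCt(Pax10 shRNA) = 32.310 − 16.320 = 15.990
ΔΔCt = 15.990 − 14.170 = 1.820
Fold change = 2^(−1.820) = 0.283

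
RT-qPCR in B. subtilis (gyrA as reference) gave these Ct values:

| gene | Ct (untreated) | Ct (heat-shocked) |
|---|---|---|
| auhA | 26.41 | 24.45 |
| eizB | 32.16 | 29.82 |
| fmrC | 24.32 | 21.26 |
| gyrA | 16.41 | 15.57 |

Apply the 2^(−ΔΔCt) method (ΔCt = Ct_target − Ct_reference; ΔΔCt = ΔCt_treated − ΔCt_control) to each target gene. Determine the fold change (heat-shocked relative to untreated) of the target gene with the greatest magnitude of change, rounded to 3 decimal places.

4.659

auhA: ΔΔCt = (24.45−15.57) − (26.41−16.41) = 8.88 − 10.00 = -1.12; fold change = 2^1.12 = 2.173
eizB: ΔΔCt = (29.82−15.57) − (32.16−16.41) = 14.25 − 15.75 = -1.50; fold change = 2^1.50 = 2.828
fmrC: ΔΔCt = (21.26−15.57) − (24.32−16.41) = 5.69 − 7.91 = -2.22; fold change = 2^2.22 = 4.659
fmrC has the largest |ΔΔCt| = 2.22.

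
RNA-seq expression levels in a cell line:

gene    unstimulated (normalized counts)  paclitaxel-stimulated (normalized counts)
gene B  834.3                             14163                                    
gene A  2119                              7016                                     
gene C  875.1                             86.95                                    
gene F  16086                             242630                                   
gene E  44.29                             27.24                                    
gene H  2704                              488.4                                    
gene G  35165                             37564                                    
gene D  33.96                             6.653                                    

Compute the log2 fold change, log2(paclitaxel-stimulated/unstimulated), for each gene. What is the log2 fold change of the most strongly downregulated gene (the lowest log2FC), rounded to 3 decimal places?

log2(14163/834.3) = 4.085  (gene B)
log2(7016/2119) = 1.727  (gene A)
log2(86.95/875.1) = -3.331  (gene C)
log2(242630/16086) = 3.915  (gene F)
log2(27.24/44.29) = -0.701  (gene E)
log2(488.4/2704) = -2.469  (gene H)
log2(37564/35165) = 0.095  (gene G)
log2(6.653/33.96) = -2.352  (gene D)
gene C is most strongly downregulated.

-3.331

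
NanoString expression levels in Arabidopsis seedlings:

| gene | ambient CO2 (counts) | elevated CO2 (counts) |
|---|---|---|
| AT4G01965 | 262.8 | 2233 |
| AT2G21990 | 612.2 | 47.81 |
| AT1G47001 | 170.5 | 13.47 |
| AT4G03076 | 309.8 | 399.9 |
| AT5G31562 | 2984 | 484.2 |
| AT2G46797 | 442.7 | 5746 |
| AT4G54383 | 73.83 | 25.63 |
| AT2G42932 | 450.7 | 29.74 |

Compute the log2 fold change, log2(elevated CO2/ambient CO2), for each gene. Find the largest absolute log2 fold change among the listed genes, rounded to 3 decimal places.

log2(2233/262.8) = 3.087  (AT4G01965)
log2(47.81/612.2) = -3.679  (AT2G21990)
log2(13.47/170.5) = -3.662  (AT1G47001)
log2(399.9/309.8) = 0.368  (AT4G03076)
log2(484.2/2984) = -2.624  (AT5G31562)
log2(5746/442.7) = 3.698  (AT2G46797)
log2(25.63/73.83) = -1.526  (AT4G54383)
log2(29.74/450.7) = -3.922  (AT2G42932)
The largest magnitude belongs to AT2G42932.

3.922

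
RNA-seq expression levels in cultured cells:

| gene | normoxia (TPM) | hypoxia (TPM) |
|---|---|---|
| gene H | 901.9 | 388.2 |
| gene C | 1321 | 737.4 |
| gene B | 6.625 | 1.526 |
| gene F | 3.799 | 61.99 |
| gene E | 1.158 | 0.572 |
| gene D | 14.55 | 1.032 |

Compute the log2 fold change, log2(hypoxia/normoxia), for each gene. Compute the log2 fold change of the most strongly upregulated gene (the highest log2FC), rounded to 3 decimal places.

4.028

log2(388.2/901.9) = -1.216  (gene H)
log2(737.4/1321) = -0.841  (gene C)
log2(1.526/6.625) = -2.118  (gene B)
log2(61.99/3.799) = 4.028  (gene F)
log2(0.572/1.158) = -1.018  (gene E)
log2(1.032/14.55) = -3.818  (gene D)
gene F is most strongly upregulated.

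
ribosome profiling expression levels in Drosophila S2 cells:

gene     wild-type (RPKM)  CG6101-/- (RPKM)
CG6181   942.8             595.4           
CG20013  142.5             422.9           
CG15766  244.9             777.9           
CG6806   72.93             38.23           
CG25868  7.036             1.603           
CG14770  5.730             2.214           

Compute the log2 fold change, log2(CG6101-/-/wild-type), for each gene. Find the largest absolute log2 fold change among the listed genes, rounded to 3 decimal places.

log2(595.4/942.8) = -0.663  (CG6181)
log2(422.9/142.5) = 1.569  (CG20013)
log2(777.9/244.9) = 1.667  (CG15766)
log2(38.23/72.93) = -0.932  (CG6806)
log2(1.603/7.036) = -2.134  (CG25868)
log2(2.214/5.730) = -1.372  (CG14770)
The largest magnitude belongs to CG25868.

2.134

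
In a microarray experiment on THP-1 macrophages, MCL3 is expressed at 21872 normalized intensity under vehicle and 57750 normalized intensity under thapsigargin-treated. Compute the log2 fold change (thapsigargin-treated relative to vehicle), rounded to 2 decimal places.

1.40

Fold change = 57750 / 21872 = 2.6404
log2(2.6404) = 1.401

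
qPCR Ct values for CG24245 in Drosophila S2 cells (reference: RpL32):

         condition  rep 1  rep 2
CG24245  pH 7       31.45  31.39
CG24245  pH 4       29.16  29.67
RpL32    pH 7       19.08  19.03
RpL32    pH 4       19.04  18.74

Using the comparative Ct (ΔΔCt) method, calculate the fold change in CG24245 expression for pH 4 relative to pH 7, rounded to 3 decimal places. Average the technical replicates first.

Mean Ct: CG24245 pH 7 31.420; CG24245 pH 4 29.415; RpL32 pH 7 19.055; RpL32 pH 4 18.890
ΔCt(pH 7) = 31.420 − 19.055 = 12.365
ΔCt(pH 4) = 29.415 − 18.890 = 10.525
ΔΔCt = 10.525 − 12.365 = -1.840
Fold change = 2^(−(-1.840)) = 2^1.840 = 3.5801

3.580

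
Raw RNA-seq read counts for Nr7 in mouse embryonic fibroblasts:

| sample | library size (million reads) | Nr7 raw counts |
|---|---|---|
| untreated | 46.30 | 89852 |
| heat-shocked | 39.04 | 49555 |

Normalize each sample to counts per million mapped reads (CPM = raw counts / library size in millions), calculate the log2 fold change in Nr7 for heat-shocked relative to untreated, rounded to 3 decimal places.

-0.612

CPM(untreated) = 89852 / 46.30 = 1940.6479
CPM(heat-shocked) = 49555 / 39.04 = 1269.3391
Fold change = 1269.3391 / 1940.6479 = 0.65408
log2(0.65408) = -0.6125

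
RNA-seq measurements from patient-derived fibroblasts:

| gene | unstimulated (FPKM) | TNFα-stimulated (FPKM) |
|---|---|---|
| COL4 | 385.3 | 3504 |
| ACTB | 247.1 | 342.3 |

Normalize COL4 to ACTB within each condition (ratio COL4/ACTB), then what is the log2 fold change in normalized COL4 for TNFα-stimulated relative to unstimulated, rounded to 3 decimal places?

COL4/ACTB (unstimulated) = 385.3 / 247.1 = 1.5593
COL4/ACTB (TNFα-stimulated) = 3504 / 342.3 = 10.237
Fold change = 10.237 / 1.5593 = 6.5649
log2(6.5649) = 2.7148

2.715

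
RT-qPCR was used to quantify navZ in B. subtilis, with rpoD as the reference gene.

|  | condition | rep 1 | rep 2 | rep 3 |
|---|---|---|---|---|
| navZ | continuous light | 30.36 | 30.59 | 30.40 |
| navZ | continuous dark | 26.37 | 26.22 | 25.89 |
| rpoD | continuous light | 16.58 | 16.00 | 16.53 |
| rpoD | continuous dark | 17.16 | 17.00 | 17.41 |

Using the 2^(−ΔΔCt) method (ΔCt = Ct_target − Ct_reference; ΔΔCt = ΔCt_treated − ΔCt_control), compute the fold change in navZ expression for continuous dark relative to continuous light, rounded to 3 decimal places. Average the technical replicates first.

34.535

Mean Ct: navZ continuous light 30.450; navZ continuous dark 26.160; rpoD continuous light 16.370; rpoD continuous dark 17.190
ΔCt(continuous light) = 30.450 − 16.370 = 14.080
ΔCt(continuous dark) = 26.160 − 17.190 = 8.970
ΔΔCt = 8.970 − 14.080 = -5.110
Fold change = 2^(−(-5.110)) = 2^5.110 = 34.5353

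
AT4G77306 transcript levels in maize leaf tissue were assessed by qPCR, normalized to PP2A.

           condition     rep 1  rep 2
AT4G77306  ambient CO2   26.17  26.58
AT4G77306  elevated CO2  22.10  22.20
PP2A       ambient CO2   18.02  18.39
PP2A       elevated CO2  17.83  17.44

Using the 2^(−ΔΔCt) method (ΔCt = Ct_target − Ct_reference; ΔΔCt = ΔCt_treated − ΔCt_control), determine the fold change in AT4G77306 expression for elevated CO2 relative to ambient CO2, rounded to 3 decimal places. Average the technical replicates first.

Mean Ct: AT4G77306 ambient CO2 26.375; AT4G77306 elevated CO2 22.150; PP2A ambient CO2 18.205; PP2A elevated CO2 17.635
ΔCt(ambient CO2) = 26.375 − 18.205 = 8.170
ΔCt(elevated CO2) = 22.150 − 17.635 = 4.515
ΔΔCt = 4.515 − 8.170 = -3.655
Fold change = 2^(−(-3.655)) = 2^3.655 = 12.5969

12.597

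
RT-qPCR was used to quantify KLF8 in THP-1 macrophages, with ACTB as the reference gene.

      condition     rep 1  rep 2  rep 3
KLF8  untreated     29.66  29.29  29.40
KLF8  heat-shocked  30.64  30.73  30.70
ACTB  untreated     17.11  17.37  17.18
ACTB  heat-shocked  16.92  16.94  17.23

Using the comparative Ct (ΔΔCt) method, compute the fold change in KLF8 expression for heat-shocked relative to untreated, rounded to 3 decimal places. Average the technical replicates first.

0.371

Mean Ct: KLF8 untreated 29.450; KLF8 heat-shocked 30.690; ACTB untreated 17.220; ACTB heat-shocked 17.030
ΔCt(untreated) = 29.450 − 17.220 = 12.230
ΔCt(heat-shocked) = 30.690 − 17.030 = 13.660
ΔΔCt = 13.660 − 12.230 = 1.430
Fold change = 2^(−1.430) = 0.3711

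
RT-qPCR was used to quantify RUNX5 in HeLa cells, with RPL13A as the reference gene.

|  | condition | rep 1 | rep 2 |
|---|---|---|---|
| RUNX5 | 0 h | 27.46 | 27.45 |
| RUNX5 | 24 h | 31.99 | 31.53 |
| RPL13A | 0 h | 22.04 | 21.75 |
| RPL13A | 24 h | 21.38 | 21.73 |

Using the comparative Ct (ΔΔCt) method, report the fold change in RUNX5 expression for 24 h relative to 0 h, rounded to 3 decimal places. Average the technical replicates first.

Mean Ct: RUNX5 0 h 27.455; RUNX5 24 h 31.760; RPL13A 0 h 21.895; RPL13A 24 h 21.555
ΔCt(0 h) = 27.455 − 21.895 = 5.560
ΔCt(24 h) = 31.760 − 21.555 = 10.205
ΔΔCt = 10.205 − 5.560 = 4.645
Fold change = 2^(−4.645) = 0.0400

0.040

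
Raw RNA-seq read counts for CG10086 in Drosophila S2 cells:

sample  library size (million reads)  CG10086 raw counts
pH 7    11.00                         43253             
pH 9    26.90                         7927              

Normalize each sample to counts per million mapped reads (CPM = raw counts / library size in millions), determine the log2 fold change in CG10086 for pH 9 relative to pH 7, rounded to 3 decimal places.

-3.738

CPM(pH 7) = 43253 / 11.00 = 3932.0909
CPM(pH 9) = 7927 / 26.90 = 294.6840
Fold change = 294.6840 / 3932.0909 = 0.07494
log2(0.07494) = -3.7381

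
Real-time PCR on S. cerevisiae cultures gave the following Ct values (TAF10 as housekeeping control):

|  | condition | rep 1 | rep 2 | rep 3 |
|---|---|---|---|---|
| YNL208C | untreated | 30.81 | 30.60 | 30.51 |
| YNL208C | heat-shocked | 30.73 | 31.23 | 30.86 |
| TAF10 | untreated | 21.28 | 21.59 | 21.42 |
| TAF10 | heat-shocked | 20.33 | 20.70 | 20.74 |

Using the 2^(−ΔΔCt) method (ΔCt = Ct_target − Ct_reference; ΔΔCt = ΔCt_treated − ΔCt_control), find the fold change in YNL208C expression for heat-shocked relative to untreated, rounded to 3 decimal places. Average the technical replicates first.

0.454

Mean Ct: YNL208C untreated 30.640; YNL208C heat-shocked 30.940; TAF10 untreated 21.430; TAF10 heat-shocked 20.590
ΔCt(untreated) = 30.640 − 21.430 = 9.210
ΔCt(heat-shocked) = 30.940 − 20.590 = 10.350
ΔΔCt = 10.350 − 9.210 = 1.140
Fold change = 2^(−1.140) = 0.4538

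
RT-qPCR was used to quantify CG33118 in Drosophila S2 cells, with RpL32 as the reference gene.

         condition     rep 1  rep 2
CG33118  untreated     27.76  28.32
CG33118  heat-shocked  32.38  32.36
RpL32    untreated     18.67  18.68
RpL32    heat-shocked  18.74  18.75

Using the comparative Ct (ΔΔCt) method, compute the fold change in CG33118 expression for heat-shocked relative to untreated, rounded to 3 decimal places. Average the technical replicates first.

0.052

Mean Ct: CG33118 untreated 28.040; CG33118 heat-shocked 32.370; RpL32 untreated 18.675; RpL32 heat-shocked 18.745
ΔCt(untreated) = 28.040 − 18.675 = 9.365
ΔCt(heat-shocked) = 32.370 − 18.745 = 13.625
ΔΔCt = 13.625 − 9.365 = 4.260
Fold change = 2^(−4.260) = 0.0522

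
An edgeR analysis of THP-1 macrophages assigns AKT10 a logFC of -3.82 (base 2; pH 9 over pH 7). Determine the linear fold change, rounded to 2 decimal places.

Fold change = 2^(-3.82) = 0.071
That is, AKT10 drops to 7.1% of the pH 7 level.

0.07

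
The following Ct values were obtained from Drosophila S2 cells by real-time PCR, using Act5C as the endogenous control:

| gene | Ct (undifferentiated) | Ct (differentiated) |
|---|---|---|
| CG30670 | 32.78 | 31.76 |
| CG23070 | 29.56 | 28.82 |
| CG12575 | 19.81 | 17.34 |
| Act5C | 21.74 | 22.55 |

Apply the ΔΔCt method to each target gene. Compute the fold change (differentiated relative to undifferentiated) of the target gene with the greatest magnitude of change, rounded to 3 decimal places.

9.714

CG30670: ΔΔCt = (31.76−22.55) − (32.78−21.74) = 9.21 − 11.04 = -1.83; fold change = 2^1.83 = 3.555
CG23070: ΔΔCt = (28.82−22.55) − (29.56−21.74) = 6.27 − 7.82 = -1.55; fold change = 2^1.55 = 2.928
CG12575: ΔΔCt = (17.34−22.55) − (19.81−21.74) = -5.21 − (-1.93) = -3.28; fold change = 2^3.28 = 9.714
CG12575 has the largest |ΔΔCt| = 3.28.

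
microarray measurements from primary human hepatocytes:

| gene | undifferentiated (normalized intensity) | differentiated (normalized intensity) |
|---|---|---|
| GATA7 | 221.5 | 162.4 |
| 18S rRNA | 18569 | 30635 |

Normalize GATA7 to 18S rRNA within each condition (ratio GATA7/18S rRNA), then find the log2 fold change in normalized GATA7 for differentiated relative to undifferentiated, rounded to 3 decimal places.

-1.170

GATA7/18S rRNA (undifferentiated) = 221.5 / 18569 = 0.011928
GATA7/18S rRNA (differentiated) = 162.4 / 30635 = 0.0053011
Fold change = 0.0053011 / 0.011928 = 0.4444
log2(0.4444) = -1.1700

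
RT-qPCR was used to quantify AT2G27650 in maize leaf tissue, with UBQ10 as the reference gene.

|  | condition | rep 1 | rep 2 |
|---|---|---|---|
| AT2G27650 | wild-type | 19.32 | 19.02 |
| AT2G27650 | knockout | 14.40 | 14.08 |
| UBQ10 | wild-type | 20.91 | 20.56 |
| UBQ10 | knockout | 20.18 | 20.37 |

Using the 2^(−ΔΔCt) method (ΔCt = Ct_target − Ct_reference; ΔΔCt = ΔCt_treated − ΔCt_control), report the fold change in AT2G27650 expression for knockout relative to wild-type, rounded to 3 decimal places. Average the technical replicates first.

Mean Ct: AT2G27650 wild-type 19.170; AT2G27650 knockout 14.240; UBQ10 wild-type 20.735; UBQ10 knockout 20.275
ΔCt(wild-type) = 19.170 − 20.735 = -1.565
ΔCt(knockout) = 14.240 − 20.275 = -6.035
ΔΔCt = -6.035 − (-1.565) = -4.470
Fold change = 2^(−(-4.470)) = 2^4.470 = 22.1618

22.162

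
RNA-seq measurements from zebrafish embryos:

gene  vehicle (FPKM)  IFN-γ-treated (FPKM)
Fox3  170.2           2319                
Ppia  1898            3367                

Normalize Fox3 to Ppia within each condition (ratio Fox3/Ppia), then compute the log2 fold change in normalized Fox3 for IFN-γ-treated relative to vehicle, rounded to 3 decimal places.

Fox3/Ppia (vehicle) = 170.2 / 1898 = 0.089673
Fox3/Ppia (IFN-γ-treated) = 2319 / 3367 = 0.68874
Fold change = 0.68874 / 0.089673 = 7.6806
log2(7.6806) = 2.9412

2.941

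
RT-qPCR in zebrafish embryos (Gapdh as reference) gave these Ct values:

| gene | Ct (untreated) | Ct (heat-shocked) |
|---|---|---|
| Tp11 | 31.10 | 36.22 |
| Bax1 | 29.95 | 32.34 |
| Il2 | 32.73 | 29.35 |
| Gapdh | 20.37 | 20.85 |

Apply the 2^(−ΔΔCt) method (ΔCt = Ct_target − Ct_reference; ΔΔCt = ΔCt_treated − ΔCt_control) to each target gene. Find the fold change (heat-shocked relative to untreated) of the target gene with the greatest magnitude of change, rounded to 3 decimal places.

Tp11: ΔΔCt = (36.22−20.85) − (31.10−20.37) = 15.37 − 10.73 = 4.64; fold change = 2^-4.64 = 0.040
Bax1: ΔΔCt = (32.34−20.85) − (29.95−20.37) = 11.49 − 9.58 = 1.91; fold change = 2^-1.91 = 0.266
Il2: ΔΔCt = (29.35−20.85) − (32.73−20.37) = 8.50 − 12.36 = -3.86; fold change = 2^3.86 = 14.520
Tp11 has the largest |ΔΔCt| = 4.64.

0.040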